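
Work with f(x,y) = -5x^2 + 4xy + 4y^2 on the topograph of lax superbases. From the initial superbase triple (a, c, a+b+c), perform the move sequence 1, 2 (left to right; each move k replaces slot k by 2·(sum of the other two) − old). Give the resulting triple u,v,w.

start (-5,4,3) = (f(1,0),f(0,1),f(1,1))
replace slot 1: 2·(4+3) − (-5) = 19 → (19,4,3)
replace slot 2: 2·(19+3) − 4 = 40 → (19,40,3)

19,40,3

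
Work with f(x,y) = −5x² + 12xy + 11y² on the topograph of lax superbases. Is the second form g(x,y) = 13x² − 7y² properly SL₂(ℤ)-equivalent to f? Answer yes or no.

D₁ = 364, D₂ = 364
river cycle of f (length 8): (11, 10, -6), (-6, 14, 7), (7, 14, -6), (-6, 10, 11), (11, 12, -5), (-5, 18, 2), (2, 18, -5), (-5, 12, 11)
river cycle of g (length 8): (-7, 14, 6), (6, 10, -11), (-11, 12, 5), (5, 18, -2), (-2, 18, 5), (5, 12, -11), (-11, 10, 6), (6, 14, -7)
cycles differ ⇒ inequivalent

no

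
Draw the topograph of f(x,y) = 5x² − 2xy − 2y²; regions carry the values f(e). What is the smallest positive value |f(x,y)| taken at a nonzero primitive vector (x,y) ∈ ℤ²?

descent: ρ → (-2,6,1)  [lands on river]
river: ρ → (1,6,-2)
closes: descent 1, river 2
min |a| on river = 1

1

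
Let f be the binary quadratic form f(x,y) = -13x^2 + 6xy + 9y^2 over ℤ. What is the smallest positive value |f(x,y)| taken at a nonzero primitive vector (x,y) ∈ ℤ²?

river: ρ → (9,12,-10)
river: ρ → (-10,8,11)
river: ρ → (11,14,-7)
river: ρ → (-7,14,11)
river: ρ → (11,8,-10)
river: ρ → (-10,12,9)
river: ρ → (9,6,-13)
river: ρ → (-13,20,2)
river: ρ → (2,20,-13)
river: ρ → (-13,6,9)
closes: descent 0, river 10
min |a| on river = 2

2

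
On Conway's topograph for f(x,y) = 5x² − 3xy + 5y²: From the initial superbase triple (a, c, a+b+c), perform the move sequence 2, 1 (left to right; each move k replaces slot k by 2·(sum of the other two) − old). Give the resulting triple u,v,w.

start (5,5,7) = (f(1,0),f(0,1),f(1,1))
replace slot 2: 2·(5+7) − 5 = 19 → (5,19,7)
replace slot 1: 2·(19+7) − 5 = 47 → (47,19,7)

47,19,7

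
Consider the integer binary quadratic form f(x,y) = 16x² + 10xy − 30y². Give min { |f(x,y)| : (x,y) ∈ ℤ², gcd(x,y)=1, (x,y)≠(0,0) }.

descent: ρ → (-30,-10,16)
descent: ρ → (16,42,-4)  [lands on river]
river: ρ → (-4,38,36)
river: ρ → (36,34,-6)
river: ρ → (-6,38,24)
river: ρ → (24,10,-20)
river: ρ → (-20,30,14)
river: ρ → (14,26,-24)
river: ρ → (-24,22,16)
closes: descent 2, river 8
min |a| on river = 4

4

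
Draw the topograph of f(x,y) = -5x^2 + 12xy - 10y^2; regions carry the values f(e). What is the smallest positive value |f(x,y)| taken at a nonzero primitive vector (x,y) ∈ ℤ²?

translate: b→-2 (≡-12 mod 10), so (5,-12,10)→(5,-2,3)
flip: (5,-2,3)→(3,2,5)
reduced (well bottom): (3,2,5) with a≤c, −a<b≤a
well minimum |f| = |-3| = 3 (negative-definite)

3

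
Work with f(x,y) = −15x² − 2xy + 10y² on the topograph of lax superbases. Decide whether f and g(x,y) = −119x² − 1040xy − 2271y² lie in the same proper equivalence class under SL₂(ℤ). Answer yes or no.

D₁ = 604, D₂ = 604
river cycle of f (length 20): (10, 22, -3), (-3, 20, 17), (17, 14, -6), (-6, 22, 5), (5, 18, -14), (-14, 10, 9), (9, 8, -15), (-15, 22, 2), (2, 22, -15), (-15, 8, 9), … (10 more)
river cycle of g (length 20): (10, 22, -3), (-3, 20, 17), (17, 14, -6), (-6, 22, 5), (5, 18, -14), (-14, 10, 9), (9, 8, -15), (-15, 22, 2), (2, 22, -15), (-15, 8, 9), … (10 more)
cycles coincide ⇒ equivalent

yes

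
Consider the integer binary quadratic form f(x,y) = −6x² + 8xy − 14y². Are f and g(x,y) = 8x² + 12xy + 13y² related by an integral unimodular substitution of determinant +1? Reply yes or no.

D₁ = -272, D₂ = -272
f is negative-definite; reduce −f:
−f: translate: b→4 (≡-8 mod 12), so (6,-8,14)→(6,4,12)
−f: reduced (well bottom): (6,4,12) with a≤c, −a<b≤a
flip sign back: reduced form of f is (-6,-4,-12)
g: translate: b→-4 (≡12 mod 16), so (8,12,13)→(8,-4,9)
g: reduced (well bottom): (8,-4,9) with a≤c, −a<b≤a
reduced forms (-6, -4, -12) vs (8, -4, 9) ⇒ inequivalent

no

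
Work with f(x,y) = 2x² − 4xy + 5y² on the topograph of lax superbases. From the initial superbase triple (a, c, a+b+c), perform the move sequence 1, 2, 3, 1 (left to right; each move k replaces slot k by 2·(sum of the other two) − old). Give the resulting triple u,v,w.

start (2,5,3) = (f(1,0),f(0,1),f(1,1))
replace slot 1: 2·(5+3) − 2 = 14 → (14,5,3)
replace slot 2: 2·(14+3) − 5 = 29 → (14,29,3)
replace slot 3: 2·(14+29) − 3 = 83 → (14,29,83)
replace slot 1: 2·(29+83) − 14 = 210 → (210,29,83)

210,29,83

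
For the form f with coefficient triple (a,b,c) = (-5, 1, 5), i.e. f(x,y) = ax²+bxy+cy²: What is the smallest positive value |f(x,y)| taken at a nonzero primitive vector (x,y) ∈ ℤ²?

river: ρ → (5,9,-1)
river: ρ → (-1,9,5)
river: ρ → (5,1,-5)
river: ρ → (-5,9,1)
river: ρ → (1,9,-5)
river: ρ → (-5,1,5)
closes: descent 0, river 6
min |a| on river = 1

1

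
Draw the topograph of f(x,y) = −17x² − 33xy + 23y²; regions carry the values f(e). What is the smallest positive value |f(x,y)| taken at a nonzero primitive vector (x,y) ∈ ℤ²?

descent: ρ → (23,33,-17)  [lands on river]
river: ρ → (-17,35,21)
river: ρ → (21,49,-3)
river: ρ → (-3,47,37)
river: ρ → (37,27,-13)
river: ρ → (-13,51,1)
river: ρ → (1,51,-13)
river: ρ → (-13,27,37)
river: ρ → (37,47,-3)
river: ρ → (-3,49,21)
river: ρ → (21,35,-17)
river: ρ → (-17,33,23)
river: ρ → (23,13,-27)
river: ρ → (-27,41,9)
river: ρ → (9,49,-7)
river: ρ → (-7,49,9)
river: ρ → (9,41,-27)
river: ρ → (-27,13,23)
closes: descent 1, river 18
min |a| on river = 1

1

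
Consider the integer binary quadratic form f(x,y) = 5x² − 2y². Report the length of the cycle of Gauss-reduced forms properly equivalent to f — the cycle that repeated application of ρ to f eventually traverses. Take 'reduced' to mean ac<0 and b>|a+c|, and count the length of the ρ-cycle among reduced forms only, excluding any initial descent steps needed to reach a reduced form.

D = 40, ⌊√D⌋ = 6
descent: ρ → (-2,4,3)  [lands on river]
river: ρ → (3,2,-3)
river: ρ → (-3,4,2)
river: ρ → (2,4,-3)
river: ρ → (-3,2,3)
river: ρ → (3,4,-2)
ρ-cycle length = 6 (tail of 1 descent step not counted)

6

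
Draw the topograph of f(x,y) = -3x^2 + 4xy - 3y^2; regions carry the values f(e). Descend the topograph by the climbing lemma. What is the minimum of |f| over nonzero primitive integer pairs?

translate: b→2 (≡-4 mod 6), so (3,-4,3)→(3,2,2)
flip: (3,2,2)→(2,-2,3)
translate: b→2 (≡-2 mod 4), so (2,-2,3)→(2,2,3)
reduced (well bottom): (2,2,3) with a≤c, −a<b≤a
well minimum |f| = |-2| = 2 (negative-definite)

2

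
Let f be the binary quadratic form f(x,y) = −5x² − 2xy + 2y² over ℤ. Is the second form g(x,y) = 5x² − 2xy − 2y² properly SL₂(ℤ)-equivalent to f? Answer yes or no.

D₁ = 44, D₂ = 44
river cycle of f (length 2): (2, 6, -1), (-1, 6, 2)
river cycle of g (length 2): (-2, 6, 1), (1, 6, -2)
cycles differ ⇒ inequivalent

no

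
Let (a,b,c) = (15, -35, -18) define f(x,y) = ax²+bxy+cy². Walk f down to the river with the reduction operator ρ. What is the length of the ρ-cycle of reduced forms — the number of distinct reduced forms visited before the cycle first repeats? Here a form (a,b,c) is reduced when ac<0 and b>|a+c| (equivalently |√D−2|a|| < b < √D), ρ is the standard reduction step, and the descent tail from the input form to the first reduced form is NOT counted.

D = 2305, ⌊√D⌋ = 48
descent: ρ → (-18,35,15)  [lands on river]
river: ρ → (15,25,-28)
river: ρ → (-28,31,12)
river: ρ → (12,41,-13)
river: ρ → (-13,37,18)
river: ρ → (18,35,-15)
river: ρ → (-15,25,28)
river: ρ → (28,31,-12)
river: ρ → (-12,41,13)
river: ρ → (13,37,-18)
ρ-cycle length = 10 (tail of 1 descent step not counted)

10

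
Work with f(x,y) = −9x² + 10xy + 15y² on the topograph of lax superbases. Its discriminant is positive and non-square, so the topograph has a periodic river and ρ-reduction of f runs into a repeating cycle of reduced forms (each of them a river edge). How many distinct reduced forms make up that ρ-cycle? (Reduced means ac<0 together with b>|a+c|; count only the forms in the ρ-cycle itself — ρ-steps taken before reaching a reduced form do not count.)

D = 640, ⌊√D⌋ = 25
river: ρ → (15,20,-4)
river: ρ → (-4,20,15)
river: ρ → (15,10,-9)
river: ρ → (-9,8,16)
river: ρ → (16,24,-1)
river: ρ → (-1,24,16)
river: ρ → (16,8,-9)
river: ρ → (-9,10,15)
ρ-cycle length = 8 (tail of 0 descent steps not counted)

8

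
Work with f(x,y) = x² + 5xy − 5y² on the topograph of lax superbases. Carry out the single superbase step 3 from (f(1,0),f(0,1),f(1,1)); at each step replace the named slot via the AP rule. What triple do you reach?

start (1,-5,1) = (f(1,0),f(0,1),f(1,1))
replace slot 3: 2·(1+(-5)) − 1 = -9 → (1,-5,-9)

1,-5,-9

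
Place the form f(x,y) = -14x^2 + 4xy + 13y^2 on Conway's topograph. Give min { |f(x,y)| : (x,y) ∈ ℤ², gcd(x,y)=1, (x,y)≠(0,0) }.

river: ρ → (13,22,-5)
river: ρ → (-5,18,21)
river: ρ → (21,24,-2)
river: ρ → (-2,24,21)
river: ρ → (21,18,-5)
river: ρ → (-5,22,13)
river: ρ → (13,4,-14)
river: ρ → (-14,24,3)
river: ρ → (3,24,-14)
river: ρ → (-14,4,13)
closes: descent 0, river 10
min |a| on river = 2

2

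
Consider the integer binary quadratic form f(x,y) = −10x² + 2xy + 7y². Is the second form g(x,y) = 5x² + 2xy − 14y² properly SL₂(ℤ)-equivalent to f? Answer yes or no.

D₁ = 284, D₂ = 284
river cycle of f (length 8): (7, 12, -5), (-5, 8, 11), (11, 14, -2), (-2, 14, 11), (11, 8, -5), (-5, 12, 7), (7, 16, -1), (-1, 16, 7)
river cycle of g (length 8): (5, 12, -7), (-7, 16, 1), (1, 16, -7), (-7, 12, 5), (5, 8, -11), (-11, 14, 2), (2, 14, -11), (-11, 8, 5)
cycles differ ⇒ inequivalent

no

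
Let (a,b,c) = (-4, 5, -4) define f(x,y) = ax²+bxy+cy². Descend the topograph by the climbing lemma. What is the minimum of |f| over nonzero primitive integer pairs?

translate: b→3 (≡-5 mod 8), so (4,-5,4)→(4,3,3)
flip: (4,3,3)→(3,-3,4)
translate: b→3 (≡-3 mod 6), so (3,-3,4)→(3,3,4)
reduced (well bottom): (3,3,4) with a≤c, −a<b≤a
well minimum |f| = |-3| = 3 (negative-definite)

3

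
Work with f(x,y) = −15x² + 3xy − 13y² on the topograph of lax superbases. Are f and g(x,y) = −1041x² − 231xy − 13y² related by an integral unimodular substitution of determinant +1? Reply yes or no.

D₁ = -771, D₂ = -771
f is negative-definite; reduce −f:
−f: flip: (15,-3,13)→(13,3,15)
−f: reduced (well bottom): (13,3,15) with a≤c, −a<b≤a
flip sign back: reduced form of f is (-13,-3,-15)
g is negative-definite; reduce −g:
−g: flip: (1041,231,13)→(13,-231,1041)
−g: translate: b→3 (≡-231 mod 26), so (13,-231,1041)→(13,3,15)
−g: reduced (well bottom): (13,3,15) with a≤c, −a<b≤a
flip sign back: reduced form of g is (-13,-3,-15)
reduced forms (-13, -3, -15) vs (-13, -3, -15) ⇒ equivalent

yes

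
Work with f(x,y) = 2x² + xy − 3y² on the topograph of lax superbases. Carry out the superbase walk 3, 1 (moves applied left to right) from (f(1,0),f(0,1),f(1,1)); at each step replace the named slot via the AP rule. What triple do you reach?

start (2,-3,0) = (f(1,0),f(0,1),f(1,1))
replace slot 3: 2·(2+(-3)) − 0 = -2 → (2,-3,-2)
replace slot 1: 2·((-3)+(-2)) − 2 = -12 → (-12,-3,-2)

-12,-3,-2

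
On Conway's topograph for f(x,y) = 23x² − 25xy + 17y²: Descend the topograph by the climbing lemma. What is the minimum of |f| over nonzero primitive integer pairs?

translate: b→21 (≡-25 mod 46), so (23,-25,17)→(23,21,15)
flip: (23,21,15)→(15,-21,23)
translate: b→9 (≡-21 mod 30), so (15,-21,23)→(15,9,17)
reduced (well bottom): (15,9,17) with a≤c, −a<b≤a
well minimum = a = 15

15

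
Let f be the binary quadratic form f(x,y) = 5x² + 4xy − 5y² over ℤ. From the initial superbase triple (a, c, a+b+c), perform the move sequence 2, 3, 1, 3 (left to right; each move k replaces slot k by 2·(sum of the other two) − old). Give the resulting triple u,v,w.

start (5,-5,4) = (f(1,0),f(0,1),f(1,1))
replace slot 2: 2·(5+4) − (-5) = 23 → (5,23,4)
replace slot 3: 2·(5+23) − 4 = 52 → (5,23,52)
replace slot 1: 2·(23+52) − 5 = 145 → (145,23,52)
replace slot 3: 2·(145+23) − 52 = 284 → (145,23,284)

145,23,284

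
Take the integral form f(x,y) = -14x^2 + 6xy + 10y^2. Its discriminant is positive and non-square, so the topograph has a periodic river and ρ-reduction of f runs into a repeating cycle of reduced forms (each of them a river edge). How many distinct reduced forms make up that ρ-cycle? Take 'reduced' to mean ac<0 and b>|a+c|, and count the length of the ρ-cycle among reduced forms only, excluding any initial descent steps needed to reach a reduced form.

D = 596, ⌊√D⌋ = 24
river: ρ → (10,14,-10)
river: ρ → (-10,6,14)
river: ρ → (14,22,-2)
river: ρ → (-2,22,14)
river: ρ → (14,6,-10)
river: ρ → (-10,14,10)
river: ρ → (10,6,-14)
river: ρ → (-14,22,2)
river: ρ → (2,22,-14)
river: ρ → (-14,6,10)
ρ-cycle length = 10 (tail of 0 descent steps not counted)

10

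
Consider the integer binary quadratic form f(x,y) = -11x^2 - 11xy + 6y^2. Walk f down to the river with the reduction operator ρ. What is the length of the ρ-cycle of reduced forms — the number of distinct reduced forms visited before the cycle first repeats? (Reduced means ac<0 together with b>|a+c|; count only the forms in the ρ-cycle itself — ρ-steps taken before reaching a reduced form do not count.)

D = 385, ⌊√D⌋ = 19
descent: ρ → (6,11,-11)  [lands on river]
river: ρ → (-11,11,6)
river: ρ → (6,13,-9)
river: ρ → (-9,5,10)
river: ρ → (10,15,-4)
river: ρ → (-4,17,6)
river: ρ → (6,19,-1)
river: ρ → (-1,19,6)
river: ρ → (6,17,-4)
river: ρ → (-4,15,10)
river: ρ → (10,5,-9)
river: ρ → (-9,13,6)
ρ-cycle length = 12 (tail of 1 descent step not counted)

12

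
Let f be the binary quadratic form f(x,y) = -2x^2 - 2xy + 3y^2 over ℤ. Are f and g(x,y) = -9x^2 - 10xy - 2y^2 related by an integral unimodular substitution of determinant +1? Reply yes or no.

D₁ = 28, D₂ = 28
river cycle of f (length 4): (3, 2, -2), (-2, 2, 3), (3, 4, -1), (-1, 4, 3)
river cycle of g (length 4): (-2, 2, 3), (3, 4, -1), (-1, 4, 3), (3, 2, -2)
cycles coincide ⇒ equivalent

yes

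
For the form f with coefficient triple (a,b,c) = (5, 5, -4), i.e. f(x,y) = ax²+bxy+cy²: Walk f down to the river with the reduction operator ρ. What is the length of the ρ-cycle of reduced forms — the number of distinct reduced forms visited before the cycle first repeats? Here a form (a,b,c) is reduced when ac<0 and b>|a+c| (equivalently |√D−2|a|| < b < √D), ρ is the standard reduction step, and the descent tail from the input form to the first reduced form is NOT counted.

D = 105, ⌊√D⌋ = 10
river: ρ → (-4,3,6)
river: ρ → (6,9,-1)
river: ρ → (-1,9,6)
river: ρ → (6,3,-4)
river: ρ → (-4,5,5)
river: ρ → (5,5,-4)
ρ-cycle length = 6 (tail of 0 descent steps not counted)

6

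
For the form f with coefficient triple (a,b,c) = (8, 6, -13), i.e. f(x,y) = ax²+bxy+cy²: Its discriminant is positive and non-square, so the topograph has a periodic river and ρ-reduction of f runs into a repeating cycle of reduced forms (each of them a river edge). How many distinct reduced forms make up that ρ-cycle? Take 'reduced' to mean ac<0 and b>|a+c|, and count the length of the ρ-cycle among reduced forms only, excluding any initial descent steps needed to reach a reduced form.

D = 452, ⌊√D⌋ = 21
river: ρ → (-13,20,1)
river: ρ → (1,20,-13)
river: ρ → (-13,6,8)
river: ρ → (8,10,-11)
river: ρ → (-11,12,7)
river: ρ → (7,16,-7)
river: ρ → (-7,12,11)
river: ρ → (11,10,-8)
river: ρ → (-8,6,13)
river: ρ → (13,20,-1)
river: ρ → (-1,20,13)
river: ρ → (13,6,-8)
river: ρ → (-8,10,11)
river: ρ → (11,12,-7)
river: ρ → (-7,16,7)
river: ρ → (7,12,-11)
river: ρ → (-11,10,8)
river: ρ → (8,6,-13)
ρ-cycle length = 18 (tail of 0 descent steps not counted)

18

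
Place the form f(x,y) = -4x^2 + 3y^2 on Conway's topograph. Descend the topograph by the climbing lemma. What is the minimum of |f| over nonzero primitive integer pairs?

descent: ρ → (3,6,-1)  [lands on river]
river: ρ → (-1,6,3)
closes: descent 1, river 2
min |a| on river = 1

1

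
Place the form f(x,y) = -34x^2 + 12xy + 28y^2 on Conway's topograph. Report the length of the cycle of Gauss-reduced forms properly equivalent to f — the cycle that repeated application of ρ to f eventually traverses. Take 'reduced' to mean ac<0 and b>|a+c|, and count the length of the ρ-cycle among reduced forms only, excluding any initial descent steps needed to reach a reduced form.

D = 3952, ⌊√D⌋ = 62
river: ρ → (28,44,-18)
river: ρ → (-18,28,44)
river: ρ → (44,60,-2)
river: ρ → (-2,60,44)
river: ρ → (44,28,-18)
river: ρ → (-18,44,28)
river: ρ → (28,12,-34)
river: ρ → (-34,56,6)
river: ρ → (6,52,-52)
river: ρ → (-52,52,6)
river: ρ → (6,56,-34)
river: ρ → (-34,12,28)
ρ-cycle length = 12 (tail of 0 descent steps not counted)

12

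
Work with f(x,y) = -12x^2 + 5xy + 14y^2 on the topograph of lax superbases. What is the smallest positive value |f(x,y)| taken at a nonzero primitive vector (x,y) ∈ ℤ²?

river: ρ → (14,23,-3)
river: ρ → (-3,25,6)
river: ρ → (6,23,-7)
river: ρ → (-7,19,12)
river: ρ → (12,5,-14)
river: ρ → (-14,23,3)
river: ρ → (3,25,-6)
river: ρ → (-6,23,7)
river: ρ → (7,19,-12)
river: ρ → (-12,5,14)
closes: descent 0, river 10
min |a| on river = 3

3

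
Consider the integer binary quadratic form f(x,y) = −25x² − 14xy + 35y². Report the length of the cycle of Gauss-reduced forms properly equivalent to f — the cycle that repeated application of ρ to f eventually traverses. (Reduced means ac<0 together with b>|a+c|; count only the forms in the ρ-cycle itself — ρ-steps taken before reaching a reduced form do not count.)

D = 3696, ⌊√D⌋ = 60
descent: ρ → (35,14,-25)  [lands on river]
river: ρ → (-25,36,24)
river: ρ → (24,60,-1)
river: ρ → (-1,60,24)
river: ρ → (24,36,-25)
river: ρ → (-25,14,35)
river: ρ → (35,56,-4)
river: ρ → (-4,56,35)
ρ-cycle length = 8 (tail of 1 descent step not counted)

8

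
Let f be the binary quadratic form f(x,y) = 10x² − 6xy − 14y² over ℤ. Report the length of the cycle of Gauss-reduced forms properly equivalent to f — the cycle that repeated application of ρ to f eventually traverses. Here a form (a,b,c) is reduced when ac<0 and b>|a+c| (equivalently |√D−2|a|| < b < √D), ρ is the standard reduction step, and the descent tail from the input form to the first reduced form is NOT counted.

D = 596, ⌊√D⌋ = 24
descent: ρ → (-14,6,10)  [lands on river]
river: ρ → (10,14,-10)
river: ρ → (-10,6,14)
river: ρ → (14,22,-2)
river: ρ → (-2,22,14)
river: ρ → (14,6,-10)
river: ρ → (-10,14,10)
river: ρ → (10,6,-14)
river: ρ → (-14,22,2)
river: ρ → (2,22,-14)
ρ-cycle length = 10 (tail of 1 descent step not counted)

10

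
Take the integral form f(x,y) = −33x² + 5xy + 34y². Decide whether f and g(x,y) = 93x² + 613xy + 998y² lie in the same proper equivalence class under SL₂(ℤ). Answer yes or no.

D₁ = 4513, D₂ = 4513
river cycle of f (length 126): (34, 63, -4), (-4, 65, 18), (18, 43, -37), (-37, 31, 24), (24, 65, -3), (-3, 67, 2), (2, 65, -36), (-36, 7, 31), (31, 55, -12), (-12, 65, 6), … (116 more)
river cycle of g (length 126): (-4, 65, 18), (18, 43, -37), (-37, 31, 24), (24, 65, -3), (-3, 67, 2), (2, 65, -36), (-36, 7, 31), (31, 55, -12), (-12, 65, 6), (6, 67, -1), … (116 more)
cycles coincide ⇒ equivalent

yes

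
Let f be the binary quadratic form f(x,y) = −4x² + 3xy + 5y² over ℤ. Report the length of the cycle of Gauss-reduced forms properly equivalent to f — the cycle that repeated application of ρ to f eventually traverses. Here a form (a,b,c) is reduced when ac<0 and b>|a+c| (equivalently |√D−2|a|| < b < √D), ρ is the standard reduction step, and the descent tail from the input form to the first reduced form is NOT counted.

D = 89, ⌊√D⌋ = 9
river: ρ → (5,7,-2)
river: ρ → (-2,9,1)
river: ρ → (1,9,-2)
river: ρ → (-2,7,5)
river: ρ → (5,3,-4)
river: ρ → (-4,5,4)
river: ρ → (4,3,-5)
river: ρ → (-5,7,2)
river: ρ → (2,9,-1)
river: ρ → (-1,9,2)
river: ρ → (2,7,-5)
river: ρ → (-5,3,4)
river: ρ → (4,5,-4)
river: ρ → (-4,3,5)
ρ-cycle length = 14 (tail of 0 descent steps not counted)

14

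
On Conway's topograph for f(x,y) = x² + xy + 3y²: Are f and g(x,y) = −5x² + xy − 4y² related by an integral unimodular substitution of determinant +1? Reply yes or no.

D₁ = -11, D₂ = -79
discriminants differ ⇒ not SL₂(ℤ)-equivalent

no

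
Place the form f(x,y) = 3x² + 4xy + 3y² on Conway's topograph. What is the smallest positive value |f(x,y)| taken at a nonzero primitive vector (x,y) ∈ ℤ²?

translate: b→-2 (≡4 mod 6), so (3,4,3)→(3,-2,2)
flip: (3,-2,2)→(2,2,3)
reduced (well bottom): (2,2,3) with a≤c, −a<b≤a
well minimum = a = 2

2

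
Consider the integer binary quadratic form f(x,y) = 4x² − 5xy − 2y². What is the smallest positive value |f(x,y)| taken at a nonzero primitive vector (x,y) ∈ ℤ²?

descent: ρ → (-2,5,4)  [lands on river]
river: ρ → (4,3,-3)
river: ρ → (-3,3,4)
river: ρ → (4,5,-2)
river: ρ → (-2,7,1)
river: ρ → (1,7,-2)
closes: descent 1, river 6
min |a| on river = 1

1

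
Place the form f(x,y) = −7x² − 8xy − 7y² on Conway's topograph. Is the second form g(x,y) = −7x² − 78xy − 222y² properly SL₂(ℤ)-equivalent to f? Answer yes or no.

D₁ = -132, D₂ = -132
f is negative-definite; reduce −f:
−f: translate: b→-6 (≡8 mod 14), so (7,8,7)→(7,-6,6)
−f: flip: (7,-6,6)→(6,6,7)
−f: reduced (well bottom): (6,6,7) with a≤c, −a<b≤a
flip sign back: reduced form of f is (-6,-6,-7)
g is negative-definite; reduce −g:
−g: translate: b→-6 (≡78 mod 14), so (7,78,222)→(7,-6,6)
−g: flip: (7,-6,6)→(6,6,7)
−g: reduced (well bottom): (6,6,7) with a≤c, −a<b≤a
flip sign back: reduced form of g is (-6,-6,-7)
reduced forms (-6, -6, -7) vs (-6, -6, -7) ⇒ equivalent

yes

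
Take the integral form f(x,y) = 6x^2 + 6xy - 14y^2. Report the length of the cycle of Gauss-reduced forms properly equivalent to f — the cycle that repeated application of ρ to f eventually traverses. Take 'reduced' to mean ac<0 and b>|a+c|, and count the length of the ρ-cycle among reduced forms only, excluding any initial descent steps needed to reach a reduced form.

D = 372, ⌊√D⌋ = 19
descent: ρ → (-14,-6,6)
descent: ρ → (6,18,-2)  [lands on river]
river: ρ → (-2,18,6)
ρ-cycle length = 2 (tail of 2 descent steps not counted)

2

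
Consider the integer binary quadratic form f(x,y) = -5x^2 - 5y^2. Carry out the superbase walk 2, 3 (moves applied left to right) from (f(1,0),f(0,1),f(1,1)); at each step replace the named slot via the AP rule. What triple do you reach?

start (-5,-5,-10) = (f(1,0),f(0,1),f(1,1))
replace slot 2: 2·((-5)+(-10)) − (-5) = -25 → (-5,-25,-10)
replace slot 3: 2·((-5)+(-25)) − (-10) = -50 → (-5,-25,-50)

-5,-25,-50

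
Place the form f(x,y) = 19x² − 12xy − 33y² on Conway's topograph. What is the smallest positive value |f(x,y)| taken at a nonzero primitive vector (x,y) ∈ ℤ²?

descent: ρ → (-33,12,19)
descent: ρ → (19,26,-26)  [lands on river]
river: ρ → (-26,26,19)
river: ρ → (19,50,-2)
river: ρ → (-2,50,19)
closes: descent 2, river 4
min |a| on river = 2

2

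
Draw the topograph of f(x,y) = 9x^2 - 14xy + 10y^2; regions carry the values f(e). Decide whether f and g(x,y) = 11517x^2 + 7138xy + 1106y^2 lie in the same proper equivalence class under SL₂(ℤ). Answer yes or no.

D₁ = -164, D₂ = -164
f: translate: b→4 (≡-14 mod 18), so (9,-14,10)→(9,4,5)
f: flip: (9,4,5)→(5,-4,9)
f: reduced (well bottom): (5,-4,9) with a≤c, −a<b≤a
g: flip: (11517,7138,1106)→(1106,-7138,11517)
g: translate: b→-502 (≡-7138 mod 2212), so (1106,-7138,11517)→(1106,-502,57)
g: flip: (1106,-502,57)→(57,502,1106)
g: translate: b→46 (≡502 mod 114), so (57,502,1106)→(57,46,10)
g: flip: (57,46,10)→(10,-46,57)
g: translate: b→-6 (≡-46 mod 20), so (10,-46,57)→(10,-6,5)
g: flip: (10,-6,5)→(5,6,10)
g: translate: b→-4 (≡6 mod 10), so (5,6,10)→(5,-4,9)
g: reduced (well bottom): (5,-4,9) with a≤c, −a<b≤a
reduced forms (5, -4, 9) vs (5, -4, 9) ⇒ equivalent

yes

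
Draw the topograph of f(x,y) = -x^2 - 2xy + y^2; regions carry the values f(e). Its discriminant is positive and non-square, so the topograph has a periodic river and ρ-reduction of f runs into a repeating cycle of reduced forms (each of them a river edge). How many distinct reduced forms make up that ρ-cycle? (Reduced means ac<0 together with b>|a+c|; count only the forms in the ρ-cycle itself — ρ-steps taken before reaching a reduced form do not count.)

D = 8, ⌊√D⌋ = 2
descent: ρ → (1,2,-1)  [lands on river]
river: ρ → (-1,2,1)
ρ-cycle length = 2 (tail of 1 descent step not counted)

2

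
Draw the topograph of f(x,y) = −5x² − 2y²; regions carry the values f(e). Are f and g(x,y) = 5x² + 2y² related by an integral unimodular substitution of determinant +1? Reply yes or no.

D₁ = -40, D₂ = -40
f is negative-definite; reduce −f:
−f: flip: (5,0,2)→(2,0,5)
−f: reduced (well bottom): (2,0,5) with a≤c, −a<b≤a
flip sign back: reduced form of f is (-2,0,-5)
g: flip: (5,0,2)→(2,0,5)
g: reduced (well bottom): (2,0,5) with a≤c, −a<b≤a
reduced forms (-2, 0, -5) vs (2, 0, 5) ⇒ inequivalent

no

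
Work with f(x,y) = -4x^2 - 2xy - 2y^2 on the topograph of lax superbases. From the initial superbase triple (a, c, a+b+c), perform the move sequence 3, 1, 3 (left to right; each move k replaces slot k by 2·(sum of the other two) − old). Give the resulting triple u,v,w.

start (-4,-2,-8) = (f(1,0),f(0,1),f(1,1))
replace slot 3: 2·((-4)+(-2)) − (-8) = -4 → (-4,-2,-4)
replace slot 1: 2·((-2)+(-4)) − (-4) = -8 → (-8,-2,-4)
replace slot 3: 2·((-8)+(-2)) − (-4) = -16 → (-8,-2,-16)

-8,-2,-16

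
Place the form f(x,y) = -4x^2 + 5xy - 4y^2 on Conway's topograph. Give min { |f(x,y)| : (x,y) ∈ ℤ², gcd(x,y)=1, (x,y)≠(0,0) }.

translate: b→3 (≡-5 mod 8), so (4,-5,4)→(4,3,3)
flip: (4,3,3)→(3,-3,4)
translate: b→3 (≡-3 mod 6), so (3,-3,4)→(3,3,4)
reduced (well bottom): (3,3,4) with a≤c, −a<b≤a
well minimum |f| = |-3| = 3 (negative-definite)

3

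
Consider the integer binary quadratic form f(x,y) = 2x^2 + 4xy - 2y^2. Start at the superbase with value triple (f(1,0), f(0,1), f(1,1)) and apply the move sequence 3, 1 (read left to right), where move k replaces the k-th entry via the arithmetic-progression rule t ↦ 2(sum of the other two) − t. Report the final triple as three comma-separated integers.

start (2,-2,4) = (f(1,0),f(0,1),f(1,1))
replace slot 3: 2·(2+(-2)) − 4 = -4 → (2,-2,-4)
replace slot 1: 2·((-2)+(-4)) − 2 = -14 → (-14,-2,-4)

-14,-2,-4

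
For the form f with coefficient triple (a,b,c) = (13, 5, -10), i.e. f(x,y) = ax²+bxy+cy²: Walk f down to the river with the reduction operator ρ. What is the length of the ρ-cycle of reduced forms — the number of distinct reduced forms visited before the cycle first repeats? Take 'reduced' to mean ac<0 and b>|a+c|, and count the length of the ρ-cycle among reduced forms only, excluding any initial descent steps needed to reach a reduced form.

D = 545, ⌊√D⌋ = 23
river: ρ → (-10,15,8)
river: ρ → (8,17,-8)
river: ρ → (-8,15,10)
river: ρ → (10,5,-13)
river: ρ → (-13,21,2)
river: ρ → (2,23,-2)
river: ρ → (-2,21,13)
river: ρ → (13,5,-10)
ρ-cycle length = 8 (tail of 0 descent steps not counted)

8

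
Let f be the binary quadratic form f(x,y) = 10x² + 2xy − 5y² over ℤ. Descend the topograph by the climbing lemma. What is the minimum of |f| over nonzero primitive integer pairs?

descent: ρ → (-5,8,7)  [lands on river]
river: ρ → (7,6,-6)
river: ρ → (-6,6,7)
river: ρ → (7,8,-5)
river: ρ → (-5,12,3)
river: ρ → (3,12,-5)
closes: descent 1, river 6
min |a| on river = 3

3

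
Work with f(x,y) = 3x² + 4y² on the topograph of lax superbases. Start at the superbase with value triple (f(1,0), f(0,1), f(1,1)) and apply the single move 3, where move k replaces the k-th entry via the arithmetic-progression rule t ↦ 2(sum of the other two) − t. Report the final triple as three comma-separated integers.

start (3,4,7) = (f(1,0),f(0,1),f(1,1))
replace slot 3: 2·(3+4) − 7 = 7 → (3,4,7)

3,4,7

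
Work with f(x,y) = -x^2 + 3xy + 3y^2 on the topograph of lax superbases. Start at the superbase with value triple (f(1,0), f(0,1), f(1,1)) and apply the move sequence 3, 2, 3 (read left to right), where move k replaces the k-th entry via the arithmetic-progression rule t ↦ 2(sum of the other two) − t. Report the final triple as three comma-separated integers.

start (-1,3,5) = (f(1,0),f(0,1),f(1,1))
replace slot 3: 2·((-1)+3) − 5 = -1 → (-1,3,-1)
replace slot 2: 2·((-1)+(-1)) − 3 = -7 → (-1,-7,-1)
replace slot 3: 2·((-1)+(-7)) − (-1) = -15 → (-1,-7,-15)

-1,-7,-15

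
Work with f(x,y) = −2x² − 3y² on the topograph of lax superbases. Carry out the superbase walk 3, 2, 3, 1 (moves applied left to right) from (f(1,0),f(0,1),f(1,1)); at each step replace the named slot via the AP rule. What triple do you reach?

start (-2,-3,-5) = (f(1,0),f(0,1),f(1,1))
replace slot 3: 2·((-2)+(-3)) − (-5) = -5 → (-2,-3,-5)
replace slot 2: 2·((-2)+(-5)) − (-3) = -11 → (-2,-11,-5)
replace slot 3: 2·((-2)+(-11)) − (-5) = -21 → (-2,-11,-21)
replace slot 1: 2·((-11)+(-21)) − (-2) = -62 → (-62,-11,-21)

-62,-11,-21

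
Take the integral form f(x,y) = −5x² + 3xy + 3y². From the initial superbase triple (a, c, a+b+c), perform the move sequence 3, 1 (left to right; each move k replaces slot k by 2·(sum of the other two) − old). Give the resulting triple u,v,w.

start (-5,3,1) = (f(1,0),f(0,1),f(1,1))
replace slot 3: 2·((-5)+3) − 1 = -5 → (-5,3,-5)
replace slot 1: 2·(3+(-5)) − (-5) = 1 → (1,3,-5)

1,3,-5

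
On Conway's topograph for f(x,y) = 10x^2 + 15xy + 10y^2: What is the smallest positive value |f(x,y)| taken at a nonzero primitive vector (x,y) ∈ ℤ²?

translate: b→-5 (≡15 mod 20), so (10,15,10)→(10,-5,5)
flip: (10,-5,5)→(5,5,10)
reduced (well bottom): (5,5,10) with a≤c, −a<b≤a
well minimum = a = 5

5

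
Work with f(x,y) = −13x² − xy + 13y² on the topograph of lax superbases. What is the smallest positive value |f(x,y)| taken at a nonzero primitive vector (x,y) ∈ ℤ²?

descent: ρ → (13,1,-13)  [lands on river]
river: ρ → (-13,25,1)
river: ρ → (1,25,-13)
river: ρ → (-13,1,13)
river: ρ → (13,25,-1)
river: ρ → (-1,25,13)
closes: descent 1, river 6
min |a| on river = 1

1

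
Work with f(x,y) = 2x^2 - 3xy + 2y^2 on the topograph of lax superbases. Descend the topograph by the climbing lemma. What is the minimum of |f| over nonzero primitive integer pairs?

translate: b→1 (≡-3 mod 4), so (2,-3,2)→(2,1,1)
flip: (2,1,1)→(1,-1,2)
translate: b→1 (≡-1 mod 2), so (1,-1,2)→(1,1,2)
reduced (well bottom): (1,1,2) with a≤c, −a<b≤a
well minimum = a = 1

1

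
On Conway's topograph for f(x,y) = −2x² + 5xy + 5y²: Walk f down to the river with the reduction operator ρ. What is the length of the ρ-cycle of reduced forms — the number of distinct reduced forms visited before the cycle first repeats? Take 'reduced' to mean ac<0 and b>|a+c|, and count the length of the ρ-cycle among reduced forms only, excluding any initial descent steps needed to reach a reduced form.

D = 65, ⌊√D⌋ = 8
river: ρ → (5,5,-2)
river: ρ → (-2,7,2)
river: ρ → (2,5,-5)
river: ρ → (-5,5,2)
river: ρ → (2,7,-2)
river: ρ → (-2,5,5)
ρ-cycle length = 6 (tail of 0 descent steps not counted)

6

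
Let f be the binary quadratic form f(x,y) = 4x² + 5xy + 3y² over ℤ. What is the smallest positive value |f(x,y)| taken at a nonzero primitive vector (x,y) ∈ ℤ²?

translate: b→-3 (≡5 mod 8), so (4,5,3)→(4,-3,2)
flip: (4,-3,2)→(2,3,4)
translate: b→-1 (≡3 mod 4), so (2,3,4)→(2,-1,3)
reduced (well bottom): (2,-1,3) with a≤c, −a<b≤a
well minimum = a = 2

2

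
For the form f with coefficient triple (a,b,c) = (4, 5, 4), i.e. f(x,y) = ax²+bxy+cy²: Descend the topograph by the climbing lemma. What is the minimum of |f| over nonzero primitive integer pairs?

translate: b→-3 (≡5 mod 8), so (4,5,4)→(4,-3,3)
flip: (4,-3,3)→(3,3,4)
reduced (well bottom): (3,3,4) with a≤c, −a<b≤a
well minimum = a = 3

3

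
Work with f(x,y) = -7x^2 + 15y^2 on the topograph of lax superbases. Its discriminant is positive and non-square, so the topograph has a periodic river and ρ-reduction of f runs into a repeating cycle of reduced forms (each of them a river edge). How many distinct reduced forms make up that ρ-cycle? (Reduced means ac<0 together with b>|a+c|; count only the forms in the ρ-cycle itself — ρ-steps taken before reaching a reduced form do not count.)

D = 420, ⌊√D⌋ = 20
descent: ρ → (15,0,-7)
descent: ρ → (-7,14,8)  [lands on river]
river: ρ → (8,18,-3)
river: ρ → (-3,18,8)
river: ρ → (8,14,-7)
ρ-cycle length = 4 (tail of 2 descent steps not counted)

4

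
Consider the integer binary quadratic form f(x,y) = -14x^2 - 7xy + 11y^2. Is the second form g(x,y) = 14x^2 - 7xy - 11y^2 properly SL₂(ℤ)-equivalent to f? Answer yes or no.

D₁ = 665, D₂ = 665
river cycle of f (length 10): (11, 7, -14), (-14, 21, 4), (4, 19, -19), (-19, 19, 4), (4, 21, -14), (-14, 7, 11), (11, 15, -10), (-10, 25, 1), (1, 25, -10), (-10, 15, 11)
river cycle of g (length 10): (-11, 7, 14), (14, 21, -4), (-4, 19, 19), (19, 19, -4), (-4, 21, 14), (14, 7, -11), (-11, 15, 10), (10, 25, -1), (-1, 25, 10), (10, 15, -11)
cycles differ ⇒ inequivalent

no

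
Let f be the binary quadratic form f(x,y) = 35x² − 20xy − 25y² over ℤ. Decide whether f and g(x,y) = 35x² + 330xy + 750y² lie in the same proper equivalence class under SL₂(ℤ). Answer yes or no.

D₁ = 3900, D₂ = 3900
river cycle of f (length 6): (-25, 20, 35), (35, 50, -10), (-10, 50, 35), (35, 20, -25), (-25, 30, 30), (30, 30, -25)
river cycle of g (length 6): (35, 50, -10), (-10, 50, 35), (35, 20, -25), (-25, 30, 30), (30, 30, -25), (-25, 20, 35)
cycles coincide ⇒ equivalent

yes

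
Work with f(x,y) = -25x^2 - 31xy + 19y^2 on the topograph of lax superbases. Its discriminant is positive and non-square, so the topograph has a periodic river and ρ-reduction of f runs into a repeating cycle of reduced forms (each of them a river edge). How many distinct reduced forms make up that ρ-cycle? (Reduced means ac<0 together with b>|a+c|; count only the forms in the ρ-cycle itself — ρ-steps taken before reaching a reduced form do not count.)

D = 2861, ⌊√D⌋ = 53
descent: ρ → (19,31,-25)  [lands on river]
river: ρ → (-25,19,25)
river: ρ → (25,31,-19)
river: ρ → (-19,45,11)
river: ρ → (11,43,-23)
river: ρ → (-23,49,5)
river: ρ → (5,51,-13)
river: ρ → (-13,53,1)
river: ρ → (1,53,-13)
river: ρ → (-13,51,5)
river: ρ → (5,49,-23)
river: ρ → (-23,43,11)
river: ρ → (11,45,-19)
river: ρ → (-19,31,25)
river: ρ → (25,19,-25)
river: ρ → (-25,31,19)
river: ρ → (19,45,-11)
river: ρ → (-11,43,23)
river: ρ → (23,49,-5)
river: ρ → (-5,51,13)
river: ρ → (13,53,-1)
river: ρ → (-1,53,13)
river: ρ → (13,51,-5)
river: ρ → (-5,49,23)
river: ρ → (23,43,-11)
river: ρ → (-11,45,19)
ρ-cycle length = 26 (tail of 1 descent step not counted)

26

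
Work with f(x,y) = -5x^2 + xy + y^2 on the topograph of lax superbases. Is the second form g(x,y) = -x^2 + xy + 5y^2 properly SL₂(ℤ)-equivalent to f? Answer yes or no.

D₁ = 21, D₂ = 21
river cycle of f (length 2): (1, 3, -3), (-3, 3, 1)
river cycle of g (length 2): (-1, 3, 3), (3, 3, -1)
cycles differ ⇒ inequivalent

no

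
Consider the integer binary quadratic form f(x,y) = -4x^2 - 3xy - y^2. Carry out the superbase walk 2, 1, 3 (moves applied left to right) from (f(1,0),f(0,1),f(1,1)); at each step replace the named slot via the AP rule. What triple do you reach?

start (-4,-1,-8) = (f(1,0),f(0,1),f(1,1))
replace slot 2: 2·((-4)+(-8)) − (-1) = -23 → (-4,-23,-8)
replace slot 1: 2·((-23)+(-8)) − (-4) = -58 → (-58,-23,-8)
replace slot 3: 2·((-58)+(-23)) − (-8) = -154 → (-58,-23,-154)

-58,-23,-154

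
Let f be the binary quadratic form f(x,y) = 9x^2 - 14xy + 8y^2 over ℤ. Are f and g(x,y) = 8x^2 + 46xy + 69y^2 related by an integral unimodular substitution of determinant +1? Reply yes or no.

D₁ = -92, D₂ = -92
f: translate: b→4 (≡-14 mod 18), so (9,-14,8)→(9,4,3)
f: flip: (9,4,3)→(3,-4,9)
f: translate: b→2 (≡-4 mod 6), so (3,-4,9)→(3,2,8)
f: reduced (well bottom): (3,2,8) with a≤c, −a<b≤a
g: translate: b→-2 (≡46 mod 16), so (8,46,69)→(8,-2,3)
g: flip: (8,-2,3)→(3,2,8)
g: reduced (well bottom): (3,2,8) with a≤c, −a<b≤a
reduced forms (3, 2, 8) vs (3, 2, 8) ⇒ equivalent

yes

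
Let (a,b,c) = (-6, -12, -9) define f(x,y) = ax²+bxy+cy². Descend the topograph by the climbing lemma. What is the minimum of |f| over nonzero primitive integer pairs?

translate: b→0 (≡12 mod 12), so (6,12,9)→(6,0,3)
flip: (6,0,3)→(3,0,6)
reduced (well bottom): (3,0,6) with a≤c, −a<b≤a
well minimum |f| = |-3| = 3 (negative-definite)

3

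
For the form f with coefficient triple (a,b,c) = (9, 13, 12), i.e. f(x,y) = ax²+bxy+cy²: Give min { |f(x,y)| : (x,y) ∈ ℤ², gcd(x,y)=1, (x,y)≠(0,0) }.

translate: b→-5 (≡13 mod 18), so (9,13,12)→(9,-5,8)
flip: (9,-5,8)→(8,5,9)
reduced (well bottom): (8,5,9) with a≤c, −a<b≤a
well minimum = a = 8

8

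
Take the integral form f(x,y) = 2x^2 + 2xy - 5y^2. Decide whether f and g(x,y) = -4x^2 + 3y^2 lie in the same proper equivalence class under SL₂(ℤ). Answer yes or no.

D₁ = 44, D₂ = 48
discriminants differ ⇒ not SL₂(ℤ)-equivalent

no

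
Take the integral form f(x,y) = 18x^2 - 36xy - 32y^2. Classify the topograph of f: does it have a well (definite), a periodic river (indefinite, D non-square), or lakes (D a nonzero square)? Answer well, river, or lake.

D = b²−4ac = (-36)² − 4·18·(-32) = 3600
D = 60² is a perfect square ⇒ form factors over ℤ ⇒ lakes

lake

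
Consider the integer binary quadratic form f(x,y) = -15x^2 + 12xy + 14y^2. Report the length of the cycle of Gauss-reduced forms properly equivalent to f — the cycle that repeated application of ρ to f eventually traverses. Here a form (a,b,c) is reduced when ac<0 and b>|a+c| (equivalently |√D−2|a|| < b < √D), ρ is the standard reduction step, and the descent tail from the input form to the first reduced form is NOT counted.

D = 984, ⌊√D⌋ = 31
river: ρ → (14,16,-13)
river: ρ → (-13,10,17)
river: ρ → (17,24,-6)
river: ρ → (-6,24,17)
river: ρ → (17,10,-13)
river: ρ → (-13,16,14)
river: ρ → (14,12,-15)
river: ρ → (-15,18,11)
river: ρ → (11,26,-7)
river: ρ → (-7,30,3)
river: ρ → (3,30,-7)
river: ρ → (-7,26,11)
river: ρ → (11,18,-15)
river: ρ → (-15,12,14)
ρ-cycle length = 14 (tail of 0 descent steps not counted)

14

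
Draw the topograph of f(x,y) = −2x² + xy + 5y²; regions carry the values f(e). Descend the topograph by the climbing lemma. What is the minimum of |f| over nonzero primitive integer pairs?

descent: ρ → (5,-1,-2)
descent: ρ → (-2,5,2)  [lands on river]
river: ρ → (2,3,-4)
river: ρ → (-4,5,1)
river: ρ → (1,5,-4)
river: ρ → (-4,3,2)
river: ρ → (2,5,-2)
river: ρ → (-2,3,4)
river: ρ → (4,5,-1)
river: ρ → (-1,5,4)
river: ρ → (4,3,-2)
closes: descent 2, river 10
min |a| on river = 1

1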